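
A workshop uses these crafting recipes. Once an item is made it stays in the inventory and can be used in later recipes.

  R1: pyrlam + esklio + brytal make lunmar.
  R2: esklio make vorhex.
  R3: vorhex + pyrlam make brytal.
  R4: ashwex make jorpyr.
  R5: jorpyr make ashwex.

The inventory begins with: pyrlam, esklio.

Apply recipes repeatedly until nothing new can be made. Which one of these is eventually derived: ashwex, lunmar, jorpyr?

Using R2, esklio makes vorhex.
vorhex + pyrlam → brytal (R3).
pyrlam + esklio + brytal → lunmar (R1).
ashwex would need jorpyr (R5), but jorpyr is never obtained. jorpyr would need ashwex (R4), but ashwex is never obtained.

lunmar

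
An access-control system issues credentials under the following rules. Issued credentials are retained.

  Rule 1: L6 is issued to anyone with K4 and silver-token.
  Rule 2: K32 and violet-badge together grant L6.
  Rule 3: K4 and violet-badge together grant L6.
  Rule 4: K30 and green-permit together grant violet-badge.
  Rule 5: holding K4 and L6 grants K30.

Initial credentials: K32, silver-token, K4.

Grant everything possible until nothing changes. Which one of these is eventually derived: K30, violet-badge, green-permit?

Holding K4 and silver-token grants L6 (Rule 1).
Holding K4 and L6 grants K30 (Rule 5).
No rule produces green-permit, and it is not given. violet-badge would need K30 and green-permit (Rule 4), but green-permit is never granted.

K30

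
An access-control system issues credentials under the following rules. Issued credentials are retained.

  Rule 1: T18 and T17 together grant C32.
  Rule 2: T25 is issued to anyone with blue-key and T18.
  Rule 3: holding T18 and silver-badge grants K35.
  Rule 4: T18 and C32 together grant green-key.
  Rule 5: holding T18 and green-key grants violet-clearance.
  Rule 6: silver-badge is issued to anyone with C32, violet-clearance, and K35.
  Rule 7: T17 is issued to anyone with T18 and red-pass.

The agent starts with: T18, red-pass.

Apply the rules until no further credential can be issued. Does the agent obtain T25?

T25 would need blue-key and T18 (Rule 2), but blue-key is never granted.

No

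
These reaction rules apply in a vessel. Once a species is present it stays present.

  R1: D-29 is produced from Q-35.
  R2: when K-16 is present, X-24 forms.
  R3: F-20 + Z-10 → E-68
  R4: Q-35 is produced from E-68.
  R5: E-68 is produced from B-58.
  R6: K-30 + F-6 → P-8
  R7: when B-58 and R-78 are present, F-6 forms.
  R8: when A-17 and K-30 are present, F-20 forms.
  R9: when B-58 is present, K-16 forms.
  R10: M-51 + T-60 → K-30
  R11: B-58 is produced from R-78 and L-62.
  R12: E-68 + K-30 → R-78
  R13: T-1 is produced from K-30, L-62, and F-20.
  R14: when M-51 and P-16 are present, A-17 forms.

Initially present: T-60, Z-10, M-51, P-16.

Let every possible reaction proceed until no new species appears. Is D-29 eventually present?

M-51 and T-60 present → K-30 forms (R10).
M-51 and P-16 present → A-17 forms (R14).
A-17 and K-30 present → F-20 forms (R8).
F-20 and Z-10 present → E-68 forms (R3).
E-68 present → Q-35 forms (R4).
Q-35 present → D-29 forms (R1).

Yes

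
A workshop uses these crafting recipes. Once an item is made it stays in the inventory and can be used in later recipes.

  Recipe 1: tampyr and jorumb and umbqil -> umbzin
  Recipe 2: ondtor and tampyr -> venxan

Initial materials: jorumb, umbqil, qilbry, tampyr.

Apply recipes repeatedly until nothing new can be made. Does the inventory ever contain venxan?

venxan would need ondtor and tampyr (Recipe 2), but ondtor is never obtained.

No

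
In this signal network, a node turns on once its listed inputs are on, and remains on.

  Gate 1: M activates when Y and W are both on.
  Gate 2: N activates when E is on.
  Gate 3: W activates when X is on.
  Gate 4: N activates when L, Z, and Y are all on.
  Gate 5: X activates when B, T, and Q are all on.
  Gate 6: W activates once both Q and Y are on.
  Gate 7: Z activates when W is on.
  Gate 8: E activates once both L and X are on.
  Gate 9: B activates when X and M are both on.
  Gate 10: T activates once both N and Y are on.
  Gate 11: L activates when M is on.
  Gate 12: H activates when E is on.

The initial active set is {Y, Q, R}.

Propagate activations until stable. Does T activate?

Q and Y are on, so W activates (Gate 6).
Gate 1: Y and W on → M on.
W is on, so Z activates (Gate 7).
Gate 11: M on → L on.
Gate 4: L, Z, and Y on → N on.
Gate 10: N and Y on → T on.

Yes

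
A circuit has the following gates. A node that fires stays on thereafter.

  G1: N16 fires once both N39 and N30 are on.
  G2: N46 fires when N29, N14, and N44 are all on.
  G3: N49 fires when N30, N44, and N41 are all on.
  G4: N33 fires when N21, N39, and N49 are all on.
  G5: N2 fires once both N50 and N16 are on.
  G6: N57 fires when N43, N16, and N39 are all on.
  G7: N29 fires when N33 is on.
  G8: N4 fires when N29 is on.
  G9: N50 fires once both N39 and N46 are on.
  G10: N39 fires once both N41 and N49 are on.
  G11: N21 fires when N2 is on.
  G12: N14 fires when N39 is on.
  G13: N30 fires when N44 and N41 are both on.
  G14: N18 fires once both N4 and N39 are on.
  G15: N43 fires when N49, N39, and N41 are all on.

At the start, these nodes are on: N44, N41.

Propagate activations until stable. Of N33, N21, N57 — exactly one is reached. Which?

N44 and N41 are on, so N30 fires (G13).
G3: N30, N44, and N41 on → N49 on.
N41 and N49 are on, so N39 fires (G10).
N49, N39, and N41 are on, so N43 fires (G15).
N39 and N30 are on, so N16 fires (G1).
N43, N16, and N39 are on, so N57 fires (G6).
N33 would need N21, N39, and N49 (G4), but N21 never turns on. N21 would need N2 (G11), but N2 never turns on.

N57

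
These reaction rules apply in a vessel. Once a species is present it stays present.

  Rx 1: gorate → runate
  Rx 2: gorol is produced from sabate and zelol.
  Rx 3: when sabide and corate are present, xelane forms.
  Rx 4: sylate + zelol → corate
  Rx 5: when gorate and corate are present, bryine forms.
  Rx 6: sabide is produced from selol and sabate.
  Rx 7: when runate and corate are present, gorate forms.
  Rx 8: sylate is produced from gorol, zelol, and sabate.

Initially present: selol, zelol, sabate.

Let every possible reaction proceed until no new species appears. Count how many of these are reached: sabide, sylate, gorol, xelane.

sabate and zelol present → gorol forms (Rx 2).
selol and sabate present → sabide forms (Rx 6).
gorol, zelol, and sabate present → sylate forms (Rx 8).
sylate and zelol present → corate forms (Rx 4).
sabide and corate present → xelane forms (Rx 3).
sabide: reached.
sylate: reached.
gorol: reached.
xelane: reached.
All 4 are reached.

4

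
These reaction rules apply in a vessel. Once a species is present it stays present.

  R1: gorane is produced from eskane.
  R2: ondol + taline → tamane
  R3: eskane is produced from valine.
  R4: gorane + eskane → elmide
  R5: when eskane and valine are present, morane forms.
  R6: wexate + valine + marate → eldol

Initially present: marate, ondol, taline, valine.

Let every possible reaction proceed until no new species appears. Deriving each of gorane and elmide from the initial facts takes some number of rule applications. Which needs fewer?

gorane: valine present → eskane forms (R3). eskane present → gorane forms (R1). [2 rule applications]
elmide: valine present → eskane forms (R3). eskane present → gorane forms (R1). gorane and eskane present → elmide forms (R4). [3 rule applications]
gorane needs fewer.

gorane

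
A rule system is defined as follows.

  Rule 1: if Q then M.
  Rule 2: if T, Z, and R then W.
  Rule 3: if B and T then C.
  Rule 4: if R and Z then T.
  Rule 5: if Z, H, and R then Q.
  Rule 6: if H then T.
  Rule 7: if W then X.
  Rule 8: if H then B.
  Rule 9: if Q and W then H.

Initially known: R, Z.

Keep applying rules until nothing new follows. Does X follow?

R and Z hold, so T follows (Rule 4).
T, Z, and R hold, so W follows (Rule 2).
W holds, so X follows (Rule 7).

Yes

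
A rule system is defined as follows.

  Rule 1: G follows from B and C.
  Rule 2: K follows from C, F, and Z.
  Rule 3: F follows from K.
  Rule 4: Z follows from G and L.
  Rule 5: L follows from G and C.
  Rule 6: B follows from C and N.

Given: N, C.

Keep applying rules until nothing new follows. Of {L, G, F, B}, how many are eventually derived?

From C and N, Rule 6 gives B.
From B and C, Rule 1 gives G.
From G and C, Rule 5 gives L.
L: reached.
G: reached.
F would need K (Rule 3), but K is never established.
B: reached.
Reached: L, G, and B — 3 of the 4.

3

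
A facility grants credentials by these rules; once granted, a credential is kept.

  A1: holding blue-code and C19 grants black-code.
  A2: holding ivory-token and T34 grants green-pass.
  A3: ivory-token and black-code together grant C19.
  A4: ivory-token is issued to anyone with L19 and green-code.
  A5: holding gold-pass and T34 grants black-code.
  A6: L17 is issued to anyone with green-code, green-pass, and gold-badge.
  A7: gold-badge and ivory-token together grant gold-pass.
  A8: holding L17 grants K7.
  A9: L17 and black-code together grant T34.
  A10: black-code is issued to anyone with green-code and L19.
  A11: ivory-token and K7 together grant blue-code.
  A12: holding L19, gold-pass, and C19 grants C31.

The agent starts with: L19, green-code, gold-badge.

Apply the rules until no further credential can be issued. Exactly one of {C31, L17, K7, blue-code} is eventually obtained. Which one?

Holding L19 and green-code grants ivory-token (A4).
Holding green-code and L19 grants black-code (A10).
Holding gold-badge and ivory-token grants gold-pass (A7).
Holding ivory-token and black-code grants C19 (A3).
Holding L19, gold-pass, and C19 grants C31 (A12).
L17 would need green-code, green-pass, and gold-badge (A6), but green-pass is never granted. blue-code would need ivory-token and K7 (A11), but K7 is never granted. K7 would need L17 (A8), but L17 is never granted.

C31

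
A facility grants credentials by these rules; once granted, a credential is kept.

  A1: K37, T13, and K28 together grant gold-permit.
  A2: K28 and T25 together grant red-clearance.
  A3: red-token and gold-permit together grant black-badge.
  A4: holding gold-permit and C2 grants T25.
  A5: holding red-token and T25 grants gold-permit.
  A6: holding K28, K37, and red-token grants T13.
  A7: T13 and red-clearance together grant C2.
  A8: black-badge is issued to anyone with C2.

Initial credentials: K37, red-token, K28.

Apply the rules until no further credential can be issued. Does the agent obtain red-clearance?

No

red-clearance would need K28 and T25 (A2), but T25 is never granted.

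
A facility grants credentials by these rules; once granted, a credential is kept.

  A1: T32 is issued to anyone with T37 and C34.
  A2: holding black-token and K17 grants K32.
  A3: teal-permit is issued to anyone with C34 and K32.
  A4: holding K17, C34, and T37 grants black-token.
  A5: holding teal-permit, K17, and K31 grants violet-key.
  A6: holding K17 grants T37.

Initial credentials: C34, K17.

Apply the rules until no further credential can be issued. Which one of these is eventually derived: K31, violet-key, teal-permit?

teal-permit

Holding K17 grants T37 (A6).
Holding K17, C34, and T37 grants black-token (A4).
Holding black-token and K17 grants K32 (A2).
Holding C34 and K32 grants teal-permit (A3).
No rule produces K31, and it is not given. violet-key would need teal-permit, K17, and K31 (A5), but K31 is never granted.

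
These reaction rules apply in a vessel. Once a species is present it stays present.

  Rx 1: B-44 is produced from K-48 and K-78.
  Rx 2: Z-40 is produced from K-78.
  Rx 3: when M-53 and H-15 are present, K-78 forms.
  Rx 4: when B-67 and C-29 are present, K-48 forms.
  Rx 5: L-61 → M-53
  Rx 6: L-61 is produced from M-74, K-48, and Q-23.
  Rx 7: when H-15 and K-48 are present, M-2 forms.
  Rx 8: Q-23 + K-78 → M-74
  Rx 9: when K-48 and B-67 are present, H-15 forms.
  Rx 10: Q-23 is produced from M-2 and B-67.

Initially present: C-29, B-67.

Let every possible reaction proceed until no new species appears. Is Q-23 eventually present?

B-67 and C-29 present → K-48 forms (Rx 4).
K-48 and B-67 present → H-15 forms (Rx 9).
H-15 and K-48 present → M-2 forms (Rx 7).
M-2 and B-67 present → Q-23 forms (Rx 10).

Yes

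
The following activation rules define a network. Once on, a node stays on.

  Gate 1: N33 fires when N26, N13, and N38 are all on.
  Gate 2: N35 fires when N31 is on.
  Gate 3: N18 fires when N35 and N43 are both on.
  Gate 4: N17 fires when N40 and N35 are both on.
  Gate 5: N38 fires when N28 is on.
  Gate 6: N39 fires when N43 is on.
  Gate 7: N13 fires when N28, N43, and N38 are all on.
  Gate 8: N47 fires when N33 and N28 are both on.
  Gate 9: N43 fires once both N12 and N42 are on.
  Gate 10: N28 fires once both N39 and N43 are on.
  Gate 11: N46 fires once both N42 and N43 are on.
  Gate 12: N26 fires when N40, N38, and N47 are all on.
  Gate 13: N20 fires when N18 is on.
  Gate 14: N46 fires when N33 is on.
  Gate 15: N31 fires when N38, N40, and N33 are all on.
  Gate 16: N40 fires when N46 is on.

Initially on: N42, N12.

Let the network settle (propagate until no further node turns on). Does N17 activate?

No

N17 would need N40 and N35 (Gate 4), but N35 never turns on.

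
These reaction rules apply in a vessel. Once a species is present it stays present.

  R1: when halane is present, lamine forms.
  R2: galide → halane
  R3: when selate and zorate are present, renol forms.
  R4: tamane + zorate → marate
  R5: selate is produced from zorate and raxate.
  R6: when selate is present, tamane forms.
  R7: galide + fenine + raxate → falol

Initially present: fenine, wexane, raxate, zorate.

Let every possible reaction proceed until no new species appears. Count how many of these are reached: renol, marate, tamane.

zorate and raxate present → selate forms (R5).
selate present → tamane forms (R6).
selate and zorate present → renol forms (R3).
tamane and zorate present → marate forms (R4).
renol: reached.
marate: reached.
tamane: reached.
All 3 are reached.

3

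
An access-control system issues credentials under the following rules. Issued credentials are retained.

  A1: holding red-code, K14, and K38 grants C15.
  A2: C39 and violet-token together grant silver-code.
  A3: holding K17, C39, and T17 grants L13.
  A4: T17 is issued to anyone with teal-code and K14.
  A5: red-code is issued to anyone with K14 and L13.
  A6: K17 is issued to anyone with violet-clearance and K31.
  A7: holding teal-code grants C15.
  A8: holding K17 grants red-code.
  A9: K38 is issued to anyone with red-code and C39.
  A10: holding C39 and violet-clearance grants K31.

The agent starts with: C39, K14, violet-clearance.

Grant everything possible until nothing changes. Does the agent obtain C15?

Yes

Holding C39 and violet-clearance grants K31 (A10).
Holding violet-clearance and K31 grants K17 (A6).
Holding K17 grants red-code (A8).
Holding red-code and C39 grants K38 (A9).
Holding red-code, K14, and K38 grants C15 (A1).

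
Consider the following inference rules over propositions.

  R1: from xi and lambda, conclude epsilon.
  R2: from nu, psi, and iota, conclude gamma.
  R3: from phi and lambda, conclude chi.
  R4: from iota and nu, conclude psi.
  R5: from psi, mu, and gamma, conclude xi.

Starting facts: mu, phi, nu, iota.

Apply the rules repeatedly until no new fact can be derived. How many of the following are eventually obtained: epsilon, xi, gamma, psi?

From iota and nu, R4 gives psi.
From nu, psi, and iota, R2 gives gamma.
psi, mu, and gamma hold, so xi follows (R5).
epsilon would need xi and lambda (R1), but lambda is never established.
xi: reached.
gamma: reached.
psi: reached.
Reached: xi, gamma, and psi — 3 of the 4.

3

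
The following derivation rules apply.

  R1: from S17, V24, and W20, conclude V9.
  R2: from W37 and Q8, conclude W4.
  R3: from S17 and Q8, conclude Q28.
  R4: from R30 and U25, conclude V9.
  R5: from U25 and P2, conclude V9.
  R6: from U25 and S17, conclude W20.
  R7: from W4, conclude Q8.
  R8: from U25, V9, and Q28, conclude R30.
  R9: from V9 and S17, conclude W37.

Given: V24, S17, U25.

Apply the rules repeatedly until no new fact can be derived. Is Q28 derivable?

Q28 would need S17 and Q8 (R3), but Q8 is never established.

No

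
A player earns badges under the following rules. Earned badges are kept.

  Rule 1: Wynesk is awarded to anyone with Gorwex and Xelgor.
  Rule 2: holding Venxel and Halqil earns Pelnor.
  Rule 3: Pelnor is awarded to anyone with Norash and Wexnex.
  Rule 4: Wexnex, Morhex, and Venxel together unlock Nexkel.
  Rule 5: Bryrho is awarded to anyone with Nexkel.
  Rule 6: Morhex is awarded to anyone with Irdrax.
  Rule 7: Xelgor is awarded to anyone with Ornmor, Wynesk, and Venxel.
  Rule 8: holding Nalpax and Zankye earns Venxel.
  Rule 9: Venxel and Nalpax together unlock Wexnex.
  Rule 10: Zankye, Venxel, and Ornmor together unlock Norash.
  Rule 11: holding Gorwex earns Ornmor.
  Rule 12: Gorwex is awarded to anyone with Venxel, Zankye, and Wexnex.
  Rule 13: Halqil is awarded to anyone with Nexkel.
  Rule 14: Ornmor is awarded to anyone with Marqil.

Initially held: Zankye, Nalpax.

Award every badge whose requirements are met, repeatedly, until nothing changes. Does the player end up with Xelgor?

No

Xelgor would need Ornmor, Wynesk, and Venxel (Rule 7), but Wynesk is never earned.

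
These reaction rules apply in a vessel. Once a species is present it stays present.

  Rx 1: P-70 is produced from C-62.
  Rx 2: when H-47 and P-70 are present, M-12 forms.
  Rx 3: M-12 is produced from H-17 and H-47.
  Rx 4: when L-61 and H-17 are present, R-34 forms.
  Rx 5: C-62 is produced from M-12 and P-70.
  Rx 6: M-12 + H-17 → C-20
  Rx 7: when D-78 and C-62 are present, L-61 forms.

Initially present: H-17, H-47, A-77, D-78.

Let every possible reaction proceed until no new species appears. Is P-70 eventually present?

P-70 would need C-62 (Rx 1), but C-62 never forms.

No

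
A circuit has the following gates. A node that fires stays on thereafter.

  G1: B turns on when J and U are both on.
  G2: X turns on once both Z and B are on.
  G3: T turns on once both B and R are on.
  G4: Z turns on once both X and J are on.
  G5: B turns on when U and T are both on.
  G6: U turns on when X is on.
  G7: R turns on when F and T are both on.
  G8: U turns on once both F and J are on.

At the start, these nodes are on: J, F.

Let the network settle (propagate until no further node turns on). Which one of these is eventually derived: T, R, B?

B

G8: F and J on → U on.
G1: J and U on → B on.
T would need B and R (G3), but R never turns on. R would need F and T (G7), but T never turns on.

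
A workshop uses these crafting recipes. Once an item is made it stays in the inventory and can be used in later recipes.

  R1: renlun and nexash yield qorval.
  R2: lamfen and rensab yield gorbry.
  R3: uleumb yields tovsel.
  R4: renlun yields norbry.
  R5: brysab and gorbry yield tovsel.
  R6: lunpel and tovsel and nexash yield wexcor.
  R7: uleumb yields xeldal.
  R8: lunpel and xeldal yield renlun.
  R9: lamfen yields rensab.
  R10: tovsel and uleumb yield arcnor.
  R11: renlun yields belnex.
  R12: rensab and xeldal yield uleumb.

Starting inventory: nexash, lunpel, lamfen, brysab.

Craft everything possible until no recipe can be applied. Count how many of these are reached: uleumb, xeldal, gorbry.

1

Using R9, lamfen makes rensab.
Using R2, lamfen and rensab make gorbry.
uleumb would need rensab and xeldal (R12), but xeldal is never obtained.
xeldal would need uleumb (R7), but uleumb is never obtained.
gorbry: reached.
Reached: gorbry — 1 of the 3.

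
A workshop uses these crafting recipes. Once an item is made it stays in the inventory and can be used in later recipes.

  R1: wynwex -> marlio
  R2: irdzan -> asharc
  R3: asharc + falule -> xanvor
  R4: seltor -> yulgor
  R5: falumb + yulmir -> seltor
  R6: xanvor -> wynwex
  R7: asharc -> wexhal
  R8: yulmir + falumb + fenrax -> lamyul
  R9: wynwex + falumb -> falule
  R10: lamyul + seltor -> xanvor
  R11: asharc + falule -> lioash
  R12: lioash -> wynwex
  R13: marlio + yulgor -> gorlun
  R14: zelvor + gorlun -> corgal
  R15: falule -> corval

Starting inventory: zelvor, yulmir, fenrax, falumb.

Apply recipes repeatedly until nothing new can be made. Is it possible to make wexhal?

No

wexhal would need asharc (R7), but asharc is never obtained.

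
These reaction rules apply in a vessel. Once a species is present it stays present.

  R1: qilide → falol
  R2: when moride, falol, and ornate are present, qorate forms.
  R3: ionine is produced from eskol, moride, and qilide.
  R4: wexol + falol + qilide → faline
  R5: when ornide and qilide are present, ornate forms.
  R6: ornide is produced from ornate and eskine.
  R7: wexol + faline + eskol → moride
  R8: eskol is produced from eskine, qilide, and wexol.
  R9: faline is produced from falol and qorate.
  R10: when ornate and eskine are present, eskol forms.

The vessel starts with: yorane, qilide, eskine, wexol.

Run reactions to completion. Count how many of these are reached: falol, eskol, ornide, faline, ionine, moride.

5

qilide present → falol forms (R1).
eskine, qilide, and wexol present → eskol forms (R8).
wexol, falol, and qilide present → faline forms (R4).
wexol, faline, and eskol present → moride forms (R7).
eskol, moride, and qilide present → ionine forms (R3).
falol: reached.
eskol: reached.
ornide would need ornate and eskine (R6), but ornate never forms.
faline: reached.
ionine: reached.
moride: reached.
Reached: falol, eskol, faline, ionine, and moride — 5 of the 6.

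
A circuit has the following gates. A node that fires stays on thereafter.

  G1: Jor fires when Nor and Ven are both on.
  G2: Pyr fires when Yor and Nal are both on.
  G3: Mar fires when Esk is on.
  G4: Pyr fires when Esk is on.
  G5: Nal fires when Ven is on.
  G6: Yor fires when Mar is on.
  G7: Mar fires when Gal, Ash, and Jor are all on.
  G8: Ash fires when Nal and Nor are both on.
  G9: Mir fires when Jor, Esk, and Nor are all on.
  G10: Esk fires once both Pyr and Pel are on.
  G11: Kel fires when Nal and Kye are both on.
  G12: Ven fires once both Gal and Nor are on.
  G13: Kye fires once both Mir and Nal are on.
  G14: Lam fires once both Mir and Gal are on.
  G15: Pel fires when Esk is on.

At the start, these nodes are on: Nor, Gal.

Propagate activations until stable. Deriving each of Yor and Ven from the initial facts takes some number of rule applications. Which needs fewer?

Ven

Ven: G12: Gal and Nor on → Ven on. [1 rule application]
Yor: Gal and Nor are on, so Ven fires (G12). G1: Nor and Ven on → Jor on. Ven is on, so Nal fires (G5). G8: Nal and Nor on → Ash on. Gal, Ash, and Jor are on, so Mar fires (G7). Mar is on, so Yor fires (G6). [6 rule applications]
Ven needs fewer.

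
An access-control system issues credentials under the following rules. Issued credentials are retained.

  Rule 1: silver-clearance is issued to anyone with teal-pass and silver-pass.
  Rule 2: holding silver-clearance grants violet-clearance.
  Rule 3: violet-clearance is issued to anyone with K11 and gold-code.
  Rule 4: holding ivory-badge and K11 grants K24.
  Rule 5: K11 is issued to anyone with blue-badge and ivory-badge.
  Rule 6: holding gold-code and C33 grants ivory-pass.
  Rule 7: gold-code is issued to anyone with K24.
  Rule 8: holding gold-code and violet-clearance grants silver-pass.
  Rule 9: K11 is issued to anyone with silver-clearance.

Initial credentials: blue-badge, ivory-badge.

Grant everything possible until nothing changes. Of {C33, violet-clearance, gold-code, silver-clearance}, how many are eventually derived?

2

Holding blue-badge and ivory-badge grants K11 (Rule 5).
Holding ivory-badge and K11 grants K24 (Rule 4).
Holding K24 grants gold-code (Rule 7).
Holding K11 and gold-code grants violet-clearance (Rule 3).
No rule produces C33, and it is not given.
violet-clearance: reached.
gold-code: reached.
silver-clearance would need teal-pass and silver-pass (Rule 1), but teal-pass is never granted.
Reached: violet-clearance and gold-code — 2 of the 4.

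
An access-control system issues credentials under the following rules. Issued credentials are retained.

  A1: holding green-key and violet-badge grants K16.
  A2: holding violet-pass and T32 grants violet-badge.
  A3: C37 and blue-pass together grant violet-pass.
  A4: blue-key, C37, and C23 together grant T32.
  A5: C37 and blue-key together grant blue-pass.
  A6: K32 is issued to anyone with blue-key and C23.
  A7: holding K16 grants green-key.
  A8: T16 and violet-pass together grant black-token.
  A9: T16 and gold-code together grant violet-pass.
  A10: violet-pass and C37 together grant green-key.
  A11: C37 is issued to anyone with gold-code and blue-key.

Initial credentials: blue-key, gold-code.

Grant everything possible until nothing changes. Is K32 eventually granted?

K32 would need blue-key and C23 (A6), but C23 is never granted.

No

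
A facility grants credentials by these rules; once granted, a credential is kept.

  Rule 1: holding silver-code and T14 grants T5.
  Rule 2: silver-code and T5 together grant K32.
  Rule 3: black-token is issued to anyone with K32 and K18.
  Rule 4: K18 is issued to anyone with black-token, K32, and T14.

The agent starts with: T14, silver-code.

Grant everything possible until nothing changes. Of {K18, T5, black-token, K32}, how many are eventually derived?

Holding silver-code and T14 grants T5 (Rule 1).
Holding silver-code and T5 grants K32 (Rule 2).
K18 would need black-token, K32, and T14 (Rule 4), but black-token is never granted.
T5: reached.
black-token would need K32 and K18 (Rule 3), but K18 is never granted.
K32: reached.
Reached: T5 and K32 — 2 of the 4.

2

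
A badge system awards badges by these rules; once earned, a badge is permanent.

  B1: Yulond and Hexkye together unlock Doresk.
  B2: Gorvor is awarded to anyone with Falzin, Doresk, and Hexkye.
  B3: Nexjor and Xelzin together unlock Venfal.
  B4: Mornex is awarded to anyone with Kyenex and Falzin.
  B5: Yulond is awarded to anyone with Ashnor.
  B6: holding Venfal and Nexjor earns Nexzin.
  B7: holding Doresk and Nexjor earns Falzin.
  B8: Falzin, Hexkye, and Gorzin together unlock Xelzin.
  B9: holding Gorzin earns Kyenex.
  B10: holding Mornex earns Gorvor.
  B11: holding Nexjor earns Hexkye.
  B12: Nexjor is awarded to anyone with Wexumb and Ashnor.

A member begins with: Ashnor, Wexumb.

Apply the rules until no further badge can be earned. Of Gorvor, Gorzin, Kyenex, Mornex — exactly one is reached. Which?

Gorvor

With Wexumb and Ashnor, Nexjor is earned (B12).
With Ashnor, Yulond is earned (B5).
With Nexjor, Hexkye is earned (B11).
With Yulond and Hexkye, Doresk is earned (B1).
With Doresk and Nexjor, Falzin is earned (B7).
With Falzin, Doresk, and Hexkye, Gorvor is earned (B2).
Kyenex would need Gorzin (B9), but Gorzin is never earned. No rule produces Gorzin, and it is not given. Mornex would need Kyenex and Falzin (B4), but Kyenex is never earned.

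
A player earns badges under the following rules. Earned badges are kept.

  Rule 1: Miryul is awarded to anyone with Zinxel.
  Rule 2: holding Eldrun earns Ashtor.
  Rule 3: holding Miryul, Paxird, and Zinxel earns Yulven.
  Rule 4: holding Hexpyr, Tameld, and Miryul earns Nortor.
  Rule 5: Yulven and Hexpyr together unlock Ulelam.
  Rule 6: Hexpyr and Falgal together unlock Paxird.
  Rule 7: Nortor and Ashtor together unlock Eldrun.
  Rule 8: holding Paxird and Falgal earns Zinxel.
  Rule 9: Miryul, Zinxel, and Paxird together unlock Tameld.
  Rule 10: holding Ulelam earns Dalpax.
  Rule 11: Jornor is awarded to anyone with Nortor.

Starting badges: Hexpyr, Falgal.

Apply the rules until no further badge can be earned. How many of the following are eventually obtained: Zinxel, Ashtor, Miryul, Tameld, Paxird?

4

With Hexpyr and Falgal, Paxird is earned (Rule 6).
With Paxird and Falgal, Zinxel is earned (Rule 8).
With Zinxel, Miryul is earned (Rule 1).
With Miryul, Zinxel, and Paxird, Tameld is earned (Rule 9).
Zinxel: reached.
Ashtor would need Eldrun (Rule 2), but Eldrun is never earned.
Miryul: reached.
Tameld: reached.
Paxird: reached.
Reached: Zinxel, Miryul, Tameld, and Paxird — 4 of the 5.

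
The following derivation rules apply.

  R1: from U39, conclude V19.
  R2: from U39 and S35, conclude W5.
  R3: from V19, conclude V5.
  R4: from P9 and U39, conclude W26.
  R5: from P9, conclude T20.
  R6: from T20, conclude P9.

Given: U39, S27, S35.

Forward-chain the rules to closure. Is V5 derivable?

Yes

U39 holds, so V19 follows (R1).
V19 holds, so V5 follows (R3).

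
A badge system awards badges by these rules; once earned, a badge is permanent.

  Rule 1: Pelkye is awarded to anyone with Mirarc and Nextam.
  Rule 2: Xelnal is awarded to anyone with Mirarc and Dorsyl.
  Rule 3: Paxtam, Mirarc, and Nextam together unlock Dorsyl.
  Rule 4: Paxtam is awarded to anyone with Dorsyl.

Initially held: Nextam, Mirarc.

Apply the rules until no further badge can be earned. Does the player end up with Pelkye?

With Mirarc and Nextam, Pelkye is earned (Rule 1).

Yes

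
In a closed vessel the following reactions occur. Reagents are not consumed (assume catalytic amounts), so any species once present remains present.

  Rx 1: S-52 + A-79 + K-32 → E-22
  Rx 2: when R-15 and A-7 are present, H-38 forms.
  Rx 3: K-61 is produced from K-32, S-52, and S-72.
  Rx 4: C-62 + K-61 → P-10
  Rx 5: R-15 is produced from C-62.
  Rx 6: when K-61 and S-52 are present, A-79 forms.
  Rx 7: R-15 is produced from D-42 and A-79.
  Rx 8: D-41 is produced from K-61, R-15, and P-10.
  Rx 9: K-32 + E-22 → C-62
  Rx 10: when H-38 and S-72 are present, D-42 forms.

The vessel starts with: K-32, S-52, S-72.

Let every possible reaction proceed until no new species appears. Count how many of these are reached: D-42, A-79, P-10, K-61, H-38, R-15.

4

K-32, S-52, and S-72 present → K-61 forms (Rx 3).
K-61 and S-52 present → A-79 forms (Rx 6).
S-52, A-79, and K-32 present → E-22 forms (Rx 1).
K-32 and E-22 present → C-62 forms (Rx 9).
C-62 present → R-15 forms (Rx 5).
C-62 and K-61 present → P-10 forms (Rx 4).
D-42 would need H-38 and S-72 (Rx 10), but H-38 never forms.
A-79: reached.
P-10: reached.
K-61: reached.
H-38 would need R-15 and A-7 (Rx 2), but A-7 never forms.
R-15: reached.
Reached: A-79, P-10, K-61, and R-15 — 4 of the 6.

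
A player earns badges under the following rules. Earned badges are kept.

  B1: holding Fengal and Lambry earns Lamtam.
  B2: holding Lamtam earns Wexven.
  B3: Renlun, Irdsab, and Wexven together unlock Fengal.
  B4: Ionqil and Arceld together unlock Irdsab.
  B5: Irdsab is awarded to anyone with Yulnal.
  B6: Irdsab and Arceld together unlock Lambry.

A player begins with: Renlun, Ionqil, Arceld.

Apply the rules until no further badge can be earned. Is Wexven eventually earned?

No

Wexven would need Lamtam (B2), but Lamtam is never earned.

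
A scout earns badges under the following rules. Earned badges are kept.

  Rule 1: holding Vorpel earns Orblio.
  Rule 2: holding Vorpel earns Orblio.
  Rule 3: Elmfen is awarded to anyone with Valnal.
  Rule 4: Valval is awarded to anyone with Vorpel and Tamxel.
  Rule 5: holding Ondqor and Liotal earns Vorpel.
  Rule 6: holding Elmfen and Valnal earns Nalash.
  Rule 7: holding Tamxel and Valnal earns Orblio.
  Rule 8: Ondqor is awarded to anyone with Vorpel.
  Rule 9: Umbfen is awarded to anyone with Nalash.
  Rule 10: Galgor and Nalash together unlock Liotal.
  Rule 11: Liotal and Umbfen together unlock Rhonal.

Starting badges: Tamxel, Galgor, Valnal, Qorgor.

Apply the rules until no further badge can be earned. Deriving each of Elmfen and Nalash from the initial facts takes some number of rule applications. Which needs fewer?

Elmfen: With Valnal, Elmfen is earned (Rule 3). [1 rule application]
Nalash: With Valnal, Elmfen is earned (Rule 3). With Elmfen and Valnal, Nalash is earned (Rule 6). [2 rule applications]
Elmfen needs fewer.

Elmfen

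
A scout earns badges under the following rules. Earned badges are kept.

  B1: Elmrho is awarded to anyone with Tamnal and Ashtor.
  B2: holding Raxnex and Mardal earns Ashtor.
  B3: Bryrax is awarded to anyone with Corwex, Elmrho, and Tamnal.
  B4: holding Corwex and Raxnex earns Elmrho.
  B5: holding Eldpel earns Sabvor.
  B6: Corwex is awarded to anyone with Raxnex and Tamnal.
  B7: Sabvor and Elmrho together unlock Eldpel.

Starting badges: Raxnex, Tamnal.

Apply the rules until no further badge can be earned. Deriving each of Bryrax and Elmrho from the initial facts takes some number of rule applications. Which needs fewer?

Elmrho: With Raxnex and Tamnal, Corwex is earned (B6). With Corwex and Raxnex, Elmrho is earned (B4). [2 rule applications]
Bryrax: With Raxnex and Tamnal, Corwex is earned (B6). With Corwex and Raxnex, Elmrho is earned (B4). With Corwex, Elmrho, and Tamnal, Bryrax is earned (B3). [3 rule applications]
Elmrho needs fewer.

Elmrho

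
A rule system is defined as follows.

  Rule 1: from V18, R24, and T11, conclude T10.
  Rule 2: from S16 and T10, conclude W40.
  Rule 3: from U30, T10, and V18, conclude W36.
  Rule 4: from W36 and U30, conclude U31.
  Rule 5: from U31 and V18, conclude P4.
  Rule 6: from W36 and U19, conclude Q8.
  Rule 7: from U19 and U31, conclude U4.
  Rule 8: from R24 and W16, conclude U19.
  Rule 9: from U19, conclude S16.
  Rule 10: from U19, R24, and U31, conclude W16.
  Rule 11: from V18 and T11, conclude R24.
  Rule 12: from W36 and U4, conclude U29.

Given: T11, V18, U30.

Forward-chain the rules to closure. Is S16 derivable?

No

S16 would need U19 (Rule 9), but U19 is never established.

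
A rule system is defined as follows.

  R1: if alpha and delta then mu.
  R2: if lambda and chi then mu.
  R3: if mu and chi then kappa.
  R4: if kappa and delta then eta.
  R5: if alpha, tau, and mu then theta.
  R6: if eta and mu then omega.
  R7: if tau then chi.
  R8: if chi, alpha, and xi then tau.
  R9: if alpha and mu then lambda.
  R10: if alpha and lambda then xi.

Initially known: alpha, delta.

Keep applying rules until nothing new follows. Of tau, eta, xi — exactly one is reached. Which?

xi

alpha and delta hold, so mu follows (R1).
From alpha and mu, R9 gives lambda.
alpha and lambda hold, so xi follows (R10).
eta would need kappa and delta (R4), but kappa is never established. tau would need chi, alpha, and xi (R8), but chi is never established.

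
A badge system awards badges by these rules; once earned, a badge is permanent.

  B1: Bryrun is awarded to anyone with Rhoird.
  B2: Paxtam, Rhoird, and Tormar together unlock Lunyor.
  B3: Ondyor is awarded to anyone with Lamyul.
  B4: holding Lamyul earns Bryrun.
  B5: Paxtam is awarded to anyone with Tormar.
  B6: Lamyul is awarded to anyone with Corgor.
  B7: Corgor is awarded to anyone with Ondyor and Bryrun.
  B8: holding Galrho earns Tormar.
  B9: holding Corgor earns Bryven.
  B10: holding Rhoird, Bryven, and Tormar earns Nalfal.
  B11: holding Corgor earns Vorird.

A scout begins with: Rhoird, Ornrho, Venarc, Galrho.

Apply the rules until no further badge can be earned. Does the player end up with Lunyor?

Yes

With Galrho, Tormar is earned (B8).
With Tormar, Paxtam is earned (B5).
With Paxtam, Rhoird, and Tormar, Lunyor is earned (B2).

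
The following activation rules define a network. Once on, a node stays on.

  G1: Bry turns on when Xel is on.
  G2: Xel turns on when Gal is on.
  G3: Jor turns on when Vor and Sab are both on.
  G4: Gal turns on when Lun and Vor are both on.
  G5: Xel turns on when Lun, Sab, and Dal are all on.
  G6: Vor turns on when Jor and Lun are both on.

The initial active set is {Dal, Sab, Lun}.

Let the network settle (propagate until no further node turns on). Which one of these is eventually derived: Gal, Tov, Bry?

Bry

G5: Lun, Sab, and Dal on → Xel on.
G1: Xel on → Bry on.
No rule produces Tov, and it is not given. Gal would need Lun and Vor (G4), but Vor never turns on.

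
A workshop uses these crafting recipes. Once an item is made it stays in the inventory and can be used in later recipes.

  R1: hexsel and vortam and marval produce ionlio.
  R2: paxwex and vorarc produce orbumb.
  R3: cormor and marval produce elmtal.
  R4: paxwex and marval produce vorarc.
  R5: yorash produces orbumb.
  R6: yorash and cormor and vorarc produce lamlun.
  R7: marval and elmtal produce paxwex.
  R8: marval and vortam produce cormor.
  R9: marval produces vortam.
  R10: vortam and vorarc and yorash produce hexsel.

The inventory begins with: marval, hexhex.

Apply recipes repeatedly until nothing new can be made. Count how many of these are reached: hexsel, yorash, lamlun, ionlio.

0

hexsel would need vortam, vorarc, and yorash (R10), but yorash is never obtained.
No rule produces yorash, and it is not given.
lamlun would need yorash, cormor, and vorarc (R6), but yorash is never obtained.
ionlio would need hexsel, vortam, and marval (R1), but hexsel is never obtained.
None of the 4 are reached.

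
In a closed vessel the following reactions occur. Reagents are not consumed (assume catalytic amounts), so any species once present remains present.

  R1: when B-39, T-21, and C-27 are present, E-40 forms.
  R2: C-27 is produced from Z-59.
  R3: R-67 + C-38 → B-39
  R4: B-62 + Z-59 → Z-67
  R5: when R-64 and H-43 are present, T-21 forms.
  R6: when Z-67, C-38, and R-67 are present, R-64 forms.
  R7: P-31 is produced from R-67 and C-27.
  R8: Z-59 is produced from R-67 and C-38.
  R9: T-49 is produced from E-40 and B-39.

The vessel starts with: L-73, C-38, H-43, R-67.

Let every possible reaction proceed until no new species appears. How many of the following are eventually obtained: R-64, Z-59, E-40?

1

R-67 and C-38 present → Z-59 forms (R8).
R-64 would need Z-67, C-38, and R-67 (R6), but Z-67 never forms.
Z-59: reached.
E-40 would need B-39, T-21, and C-27 (R1), but T-21 never forms.
Reached: Z-59 — 1 of the 3.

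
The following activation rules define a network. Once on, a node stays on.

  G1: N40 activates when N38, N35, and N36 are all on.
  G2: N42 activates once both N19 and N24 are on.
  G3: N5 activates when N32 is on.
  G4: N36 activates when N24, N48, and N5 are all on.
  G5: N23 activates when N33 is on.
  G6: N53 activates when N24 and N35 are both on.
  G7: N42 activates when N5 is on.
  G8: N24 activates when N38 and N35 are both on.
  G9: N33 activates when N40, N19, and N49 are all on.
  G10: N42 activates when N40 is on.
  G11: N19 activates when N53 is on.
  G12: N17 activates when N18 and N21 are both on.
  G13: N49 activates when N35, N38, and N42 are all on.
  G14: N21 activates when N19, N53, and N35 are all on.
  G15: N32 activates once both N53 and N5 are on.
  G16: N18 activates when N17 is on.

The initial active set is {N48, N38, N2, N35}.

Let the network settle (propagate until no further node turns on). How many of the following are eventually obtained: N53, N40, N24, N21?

G8: N38 and N35 on → N24 on.
N24 and N35 are on, so N53 activates (G6).
N53 is on, so N19 activates (G11).
N19, N53, and N35 are on, so N21 activates (G14).
N53: reached.
N40 would need N38, N35, and N36 (G1), but N36 never turns on.
N24: reached.
N21: reached.
Reached: N53, N24, and N21 — 3 of the 4.

3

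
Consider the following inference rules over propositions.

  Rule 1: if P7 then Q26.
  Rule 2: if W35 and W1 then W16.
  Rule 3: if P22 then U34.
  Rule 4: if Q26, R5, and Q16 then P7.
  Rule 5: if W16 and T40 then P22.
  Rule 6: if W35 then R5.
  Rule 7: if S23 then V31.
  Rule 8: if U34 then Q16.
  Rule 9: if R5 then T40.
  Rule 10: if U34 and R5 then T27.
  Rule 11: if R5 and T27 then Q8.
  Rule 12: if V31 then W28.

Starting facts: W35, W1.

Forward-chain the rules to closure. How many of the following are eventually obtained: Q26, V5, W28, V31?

Q26 would need P7 (Rule 1), but P7 is never established.
No rule produces V5, and it is not given.
W28 would need V31 (Rule 12), but V31 is never established.
V31 would need S23 (Rule 7), but S23 is never established.
None of the 4 are reached.

0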